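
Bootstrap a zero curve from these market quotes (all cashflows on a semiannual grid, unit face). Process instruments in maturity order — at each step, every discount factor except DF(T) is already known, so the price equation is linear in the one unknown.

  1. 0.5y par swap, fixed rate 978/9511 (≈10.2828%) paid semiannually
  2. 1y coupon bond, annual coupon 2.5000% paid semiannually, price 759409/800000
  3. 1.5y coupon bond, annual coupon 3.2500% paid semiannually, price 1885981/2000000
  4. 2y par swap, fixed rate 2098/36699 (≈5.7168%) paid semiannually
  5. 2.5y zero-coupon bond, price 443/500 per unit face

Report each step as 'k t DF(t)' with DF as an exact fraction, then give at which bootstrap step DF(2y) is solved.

1 1/2 9511/10000
2 1 4629/5000
3 3/2 8979/10000
4 2 8951/10000
5 5/2 443/500
DF(2y) is solved at step 4

step 1 [0.5y] swap r/2=489/9511: DF=(1 − 489/9511·(0))/(1+489/9511) = 9511/10000 ≈ 0.951100
step 2 [1y] bond c/2=1/80: DF=(759409/800000 − 1/80·(0.951100))/(1+1/80) = 4629/5000 ≈ 0.925800
step 3 [1.5y] bond c/2=13/800: DF=(1885981/2000000 − 13/800·(0.951100+0.925800))/(1+13/800) = 8979/10000 ≈ 0.897900
step 4 [2y] swap r/2=1049/36699: DF=(1 − 1049/36699·(0.951100+0.925800+0.897900))/(1+1049/36699) = 8951/10000 ≈ 0.895100
step 5 [2.5y] zero: DF = P = 443/500 ≈ 0.886000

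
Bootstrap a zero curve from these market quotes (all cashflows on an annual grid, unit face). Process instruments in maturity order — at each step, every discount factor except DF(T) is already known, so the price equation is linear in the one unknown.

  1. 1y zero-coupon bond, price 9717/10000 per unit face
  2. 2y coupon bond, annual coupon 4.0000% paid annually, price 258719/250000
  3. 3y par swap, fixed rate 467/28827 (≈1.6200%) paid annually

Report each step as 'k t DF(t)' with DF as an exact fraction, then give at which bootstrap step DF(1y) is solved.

1 1 9717/10000
2 2 9577/10000
3 3 9533/10000
DF(1y) is solved at step 1

step 1 [1y] zero: DF = P = 9717/10000 ≈ 0.971700
step 2 [2y] bond c/1=1/25: DF=(258719/250000 − 1/25·(0.971700))/(1+1/25) = 9577/10000 ≈ 0.957700
step 3 [3y] swap r/1=467/28827: DF=(1 − 467/28827·(0.971700+0.957700))/(1+467/28827) = 9533/10000 ≈ 0.953300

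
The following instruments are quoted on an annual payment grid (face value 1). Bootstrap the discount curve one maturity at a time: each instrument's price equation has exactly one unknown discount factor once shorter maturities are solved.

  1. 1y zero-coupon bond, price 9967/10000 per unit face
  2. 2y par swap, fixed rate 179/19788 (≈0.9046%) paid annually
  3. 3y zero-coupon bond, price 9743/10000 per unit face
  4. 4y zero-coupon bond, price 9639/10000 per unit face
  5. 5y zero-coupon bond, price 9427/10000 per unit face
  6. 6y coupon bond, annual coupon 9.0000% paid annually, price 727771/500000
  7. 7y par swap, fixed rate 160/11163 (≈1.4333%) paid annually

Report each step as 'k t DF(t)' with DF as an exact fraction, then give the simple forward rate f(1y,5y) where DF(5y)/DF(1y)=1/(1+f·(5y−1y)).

1 1 9967/10000
2 2 9821/10000
3 3 9743/10000
4 4 9639/10000
5 5 9427/10000
6 6 9341/10000
7 7 113/125
f(1y,5y) = ((9967/10000)/(9427/10000) − 1)/(4) = 135/9427 ≈ 1.4321%

step 1 [1y] zero: DF = P = 9967/10000 ≈ 0.996700
step 2 [2y] swap r/1=179/19788: DF=(1 − 179/19788·(0.996700))/(1+179/19788) = 9821/10000 ≈ 0.982100
step 3 [3y] zero: DF = P = 9743/10000 ≈ 0.974300
step 4 [4y] zero: DF = P = 9639/10000 ≈ 0.963900
step 5 [5y] zero: DF = P = 9427/10000 ≈ 0.942700
step 6 [6y] bond c/1=9/100: DF=(727771/500000 − 9/100·(0.996700+0.982100+0.974300+0.963900+0.942700))/(1+9/100) = 9341/10000 ≈ 0.934100
step 7 [7y] swap r/1=160/11163: DF=(1 − 160/11163·(0.996700+0.982100+0.974300+0.963900+0.942700+0.934100))/(1+160/11163) = 113/125 ≈ 0.904000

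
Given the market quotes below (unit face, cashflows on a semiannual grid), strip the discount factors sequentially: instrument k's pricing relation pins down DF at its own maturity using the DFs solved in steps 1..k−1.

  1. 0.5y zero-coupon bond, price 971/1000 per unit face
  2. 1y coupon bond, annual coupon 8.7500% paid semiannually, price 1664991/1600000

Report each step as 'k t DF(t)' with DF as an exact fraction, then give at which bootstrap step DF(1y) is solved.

step 1 [0.5y] zero: DF = P = 971/1000 ≈ 0.971000
step 2 [1y] bond c/2=7/160: DF=(1664991/1600000 − 7/160·(0.971000))/(1+7/160) = 9563/10000 ≈ 0.956300

1 1/2 971/1000
2 1 9563/10000
DF(1y) is solved at step 2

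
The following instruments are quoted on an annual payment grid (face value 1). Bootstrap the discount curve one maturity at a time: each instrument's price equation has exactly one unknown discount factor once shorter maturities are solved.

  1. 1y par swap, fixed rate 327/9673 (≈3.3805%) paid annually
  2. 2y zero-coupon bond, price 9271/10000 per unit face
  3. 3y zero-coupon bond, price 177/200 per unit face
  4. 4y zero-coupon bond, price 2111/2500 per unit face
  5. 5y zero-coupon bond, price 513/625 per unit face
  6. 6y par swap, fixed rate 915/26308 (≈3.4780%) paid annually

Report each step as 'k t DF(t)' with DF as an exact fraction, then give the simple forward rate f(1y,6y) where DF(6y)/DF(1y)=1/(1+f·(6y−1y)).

1 1 9673/10000
2 2 9271/10000
3 3 177/200
4 4 2111/2500
5 5 513/625
6 6 817/1000
f(1y,6y) = ((9673/10000)/(817/1000) − 1)/(5) = 1503/40850 ≈ 3.6793%

step 1 [1y] swap r/1=327/9673: DF=(1 − 327/9673·(0))/(1+327/9673) = 9673/10000 ≈ 0.967300
step 2 [2y] zero: DF = P = 9271/10000 ≈ 0.927100
step 3 [3y] zero: DF = P = 177/200 ≈ 0.885000
step 4 [4y] zero: DF = P = 2111/2500 ≈ 0.844400
step 5 [5y] zero: DF = P = 513/625 ≈ 0.820800
step 6 [6y] swap r/1=915/26308: DF=(1 − 915/26308·(0.967300+0.927100+0.885000+0.844400+0.820800))/(1+915/26308) = 817/1000 ≈ 0.817000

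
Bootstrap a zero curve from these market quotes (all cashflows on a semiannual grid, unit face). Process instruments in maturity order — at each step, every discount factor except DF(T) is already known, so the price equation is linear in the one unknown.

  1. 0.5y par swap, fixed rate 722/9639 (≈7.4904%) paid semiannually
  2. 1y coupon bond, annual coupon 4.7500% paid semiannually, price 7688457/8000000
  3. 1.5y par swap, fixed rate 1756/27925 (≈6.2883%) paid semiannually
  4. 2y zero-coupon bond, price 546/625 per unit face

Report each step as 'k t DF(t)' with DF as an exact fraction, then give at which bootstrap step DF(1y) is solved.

1 1/2 9639/10000
2 1 2291/2500
3 3/2 4561/5000
4 2 546/625
DF(1y) is solved at step 2

step 1 [0.5y] swap r/2=361/9639: DF=(1 − 361/9639·(0))/(1+361/9639) = 9639/10000 ≈ 0.963900
step 2 [1y] bond c/2=19/800: DF=(7688457/8000000 − 19/800·(0.963900))/(1+19/800) = 2291/2500 ≈ 0.916400
step 3 [1.5y] swap r/2=878/27925: DF=(1 − 878/27925·(0.963900+0.916400))/(1+878/27925) = 4561/5000 ≈ 0.912200
step 4 [2y] zero: DF = P = 546/625 ≈ 0.873600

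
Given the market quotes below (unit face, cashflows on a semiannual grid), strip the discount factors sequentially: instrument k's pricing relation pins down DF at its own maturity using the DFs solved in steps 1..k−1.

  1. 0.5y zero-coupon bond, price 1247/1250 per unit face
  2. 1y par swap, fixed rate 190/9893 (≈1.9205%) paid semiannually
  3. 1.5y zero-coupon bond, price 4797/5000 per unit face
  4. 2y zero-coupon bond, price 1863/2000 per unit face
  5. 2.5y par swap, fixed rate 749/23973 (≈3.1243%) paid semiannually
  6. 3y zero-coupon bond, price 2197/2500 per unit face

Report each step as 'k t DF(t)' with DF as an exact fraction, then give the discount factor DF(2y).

step 1 [0.5y] zero: DF = P = 1247/1250 ≈ 0.997600
step 2 [1y] swap r/2=95/9893: DF=(1 − 95/9893·(0.997600))/(1+95/9893) = 981/1000 ≈ 0.981000
step 3 [1.5y] zero: DF = P = 4797/5000 ≈ 0.959400
step 4 [2y] zero: DF = P = 1863/2000 ≈ 0.931500
step 5 [2.5y] swap r/2=749/47946: DF=(1 − 749/47946·(0.997600+0.981000+0.959400+0.931500))/(1+749/47946) = 9251/10000 ≈ 0.925100
step 6 [3y] zero: DF = P = 2197/2500 ≈ 0.878800

1 1/2 1247/1250
2 1 981/1000
3 3/2 4797/5000
4 2 1863/2000
5 5/2 9251/10000
6 3 2197/2500
DF(2y) = 1863/2000 ≈ 0.931500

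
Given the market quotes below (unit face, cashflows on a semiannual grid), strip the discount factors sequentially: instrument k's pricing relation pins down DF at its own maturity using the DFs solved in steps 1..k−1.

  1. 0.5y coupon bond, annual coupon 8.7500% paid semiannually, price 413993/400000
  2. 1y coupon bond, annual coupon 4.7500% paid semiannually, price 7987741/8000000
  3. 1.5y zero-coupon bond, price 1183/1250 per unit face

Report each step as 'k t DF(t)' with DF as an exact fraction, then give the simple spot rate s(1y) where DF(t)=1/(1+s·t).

1 1/2 2479/2500
2 1 9523/10000
3 3/2 1183/1250
s(1y) = (1/(9523/10000) − 1)/(1) = 477/9523 ≈ 5.0089%

step 1 [0.5y] bond c/2=7/160: DF=(413993/400000 − 7/160·(0))/(1+7/160) = 2479/2500 ≈ 0.991600
step 2 [1y] bond c/2=19/800: DF=(7987741/8000000 − 19/800·(0.991600))/(1+19/800) = 9523/10000 ≈ 0.952300
step 3 [1.5y] zero: DF = P = 1183/1250 ≈ 0.946400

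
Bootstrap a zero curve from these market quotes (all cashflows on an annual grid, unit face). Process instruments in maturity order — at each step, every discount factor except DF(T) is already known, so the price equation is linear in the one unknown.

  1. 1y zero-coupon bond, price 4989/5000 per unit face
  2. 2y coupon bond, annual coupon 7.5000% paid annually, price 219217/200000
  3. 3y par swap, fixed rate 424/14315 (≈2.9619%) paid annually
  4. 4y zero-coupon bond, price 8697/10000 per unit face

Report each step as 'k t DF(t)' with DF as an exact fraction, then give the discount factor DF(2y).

step 1 [1y] zero: DF = P = 4989/5000 ≈ 0.997800
step 2 [2y] bond c/1=3/40: DF=(219217/200000 − 3/40·(0.997800))/(1+3/40) = 19/20 ≈ 0.950000
step 3 [3y] swap r/1=424/14315: DF=(1 − 424/14315·(0.997800+0.950000))/(1+424/14315) = 572/625 ≈ 0.915200
step 4 [4y] zero: DF = P = 8697/10000 ≈ 0.869700

1 1 4989/5000
2 2 19/20
3 3 572/625
4 4 8697/10000
DF(2y) = 19/20 ≈ 0.950000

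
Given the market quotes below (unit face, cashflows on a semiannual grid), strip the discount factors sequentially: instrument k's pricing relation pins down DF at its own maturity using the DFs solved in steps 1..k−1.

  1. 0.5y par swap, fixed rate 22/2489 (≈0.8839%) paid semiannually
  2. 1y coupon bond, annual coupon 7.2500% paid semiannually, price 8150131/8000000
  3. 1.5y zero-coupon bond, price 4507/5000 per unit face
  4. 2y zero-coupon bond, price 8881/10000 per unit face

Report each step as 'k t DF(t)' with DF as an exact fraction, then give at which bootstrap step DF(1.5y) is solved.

1 1/2 2489/2500
2 1 9483/10000
3 3/2 4507/5000
4 2 8881/10000
DF(1.5y) is solved at step 3

step 1 [0.5y] swap r/2=11/2489: DF=(1 − 11/2489·(0))/(1+11/2489) = 2489/2500 ≈ 0.995600
step 2 [1y] bond c/2=29/800: DF=(8150131/8000000 − 29/800·(0.995600))/(1+29/800) = 9483/10000 ≈ 0.948300
step 3 [1.5y] zero: DF = P = 4507/5000 ≈ 0.901400
step 4 [2y] zero: DF = P = 8881/10000 ≈ 0.888100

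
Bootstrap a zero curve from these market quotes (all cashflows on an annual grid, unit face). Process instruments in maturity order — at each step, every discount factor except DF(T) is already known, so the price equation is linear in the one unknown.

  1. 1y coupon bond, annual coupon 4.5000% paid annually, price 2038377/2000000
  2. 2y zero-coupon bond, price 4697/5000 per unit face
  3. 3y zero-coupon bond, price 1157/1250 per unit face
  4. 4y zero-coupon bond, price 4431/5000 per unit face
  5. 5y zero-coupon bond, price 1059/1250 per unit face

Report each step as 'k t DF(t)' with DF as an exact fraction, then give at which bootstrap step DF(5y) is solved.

step 1 [1y] bond c/1=9/200: DF=(2038377/2000000 − 9/200·(0))/(1+9/200) = 9753/10000 ≈ 0.975300
step 2 [2y] zero: DF = P = 4697/5000 ≈ 0.939400
step 3 [3y] zero: DF = P = 1157/1250 ≈ 0.925600
step 4 [4y] zero: DF = P = 4431/5000 ≈ 0.886200
step 5 [5y] zero: DF = P = 1059/1250 ≈ 0.847200

1 1 9753/10000
2 2 4697/5000
3 3 1157/1250
4 4 4431/5000
5 5 1059/1250
DF(5y) is solved at step 5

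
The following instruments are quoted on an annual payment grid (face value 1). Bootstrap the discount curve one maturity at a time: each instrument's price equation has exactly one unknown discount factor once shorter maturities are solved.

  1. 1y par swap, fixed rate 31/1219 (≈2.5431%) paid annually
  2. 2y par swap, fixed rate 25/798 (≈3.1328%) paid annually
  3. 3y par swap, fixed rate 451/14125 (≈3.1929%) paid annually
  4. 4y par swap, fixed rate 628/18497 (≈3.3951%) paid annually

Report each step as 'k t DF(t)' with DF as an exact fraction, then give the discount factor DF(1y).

1 1 1219/1250
2 2 47/50
3 3 4549/5000
4 4 1093/1250
DF(1y) = 1219/1250 ≈ 0.975200

step 1 [1y] swap r/1=31/1219: DF=(1 − 31/1219·(0))/(1+31/1219) = 1219/1250 ≈ 0.975200
step 2 [2y] swap r/1=25/798: DF=(1 − 25/798·(0.975200))/(1+25/798) = 47/50 ≈ 0.940000
step 3 [3y] swap r/1=451/14125: DF=(1 − 451/14125·(0.975200+0.940000))/(1+451/14125) = 4549/5000 ≈ 0.909800
step 4 [4y] swap r/1=628/18497: DF=(1 − 628/18497·(0.975200+0.940000+0.909800))/(1+628/18497) = 1093/1250 ≈ 0.874400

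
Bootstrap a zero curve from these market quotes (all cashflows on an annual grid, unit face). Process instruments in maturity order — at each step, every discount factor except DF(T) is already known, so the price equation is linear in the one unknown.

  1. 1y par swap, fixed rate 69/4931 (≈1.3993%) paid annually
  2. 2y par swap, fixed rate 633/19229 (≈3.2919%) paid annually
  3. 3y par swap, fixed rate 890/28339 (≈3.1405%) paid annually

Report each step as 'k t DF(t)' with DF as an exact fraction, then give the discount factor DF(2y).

1 1 4931/5000
2 2 9367/10000
3 3 911/1000
DF(2y) = 9367/10000 ≈ 0.936700

step 1 [1y] swap r/1=69/4931: DF=(1 − 69/4931·(0))/(1+69/4931) = 4931/5000 ≈ 0.986200
step 2 [2y] swap r/1=633/19229: DF=(1 − 633/19229·(0.986200))/(1+633/19229) = 9367/10000 ≈ 0.936700
step 3 [3y] swap r/1=890/28339: DF=(1 − 890/28339·(0.986200+0.936700))/(1+890/28339) = 911/1000 ≈ 0.911000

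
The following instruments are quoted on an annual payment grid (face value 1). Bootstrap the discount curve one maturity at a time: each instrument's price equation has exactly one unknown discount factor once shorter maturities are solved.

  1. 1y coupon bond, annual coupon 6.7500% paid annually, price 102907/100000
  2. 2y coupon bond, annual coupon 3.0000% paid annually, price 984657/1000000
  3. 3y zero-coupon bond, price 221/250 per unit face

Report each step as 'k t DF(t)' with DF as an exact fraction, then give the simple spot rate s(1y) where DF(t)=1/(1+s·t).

step 1 [1y] bond c/1=27/400: DF=(102907/100000 − 27/400·(0))/(1+27/400) = 241/250 ≈ 0.964000
step 2 [2y] bond c/1=3/100: DF=(984657/1000000 − 3/100·(0.964000))/(1+3/100) = 9279/10000 ≈ 0.927900
step 3 [3y] zero: DF = P = 221/250 ≈ 0.884000

1 1 241/250
2 2 9279/10000
3 3 221/250
s(1y) = (1/(241/250) − 1)/(1) = 9/241 ≈ 3.7344%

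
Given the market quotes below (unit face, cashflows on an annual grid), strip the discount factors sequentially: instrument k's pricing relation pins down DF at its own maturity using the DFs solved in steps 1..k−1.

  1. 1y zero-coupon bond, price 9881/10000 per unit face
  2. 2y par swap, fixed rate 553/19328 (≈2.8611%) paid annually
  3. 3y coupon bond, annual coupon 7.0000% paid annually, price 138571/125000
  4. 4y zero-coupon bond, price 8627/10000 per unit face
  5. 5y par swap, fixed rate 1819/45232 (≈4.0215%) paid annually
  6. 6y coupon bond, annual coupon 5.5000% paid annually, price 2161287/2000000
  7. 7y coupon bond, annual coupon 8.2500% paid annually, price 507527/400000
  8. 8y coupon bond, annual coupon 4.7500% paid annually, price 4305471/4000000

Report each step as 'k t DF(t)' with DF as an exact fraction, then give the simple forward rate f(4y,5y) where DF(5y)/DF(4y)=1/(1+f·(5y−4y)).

step 1 [1y] zero: DF = P = 9881/10000 ≈ 0.988100
step 2 [2y] swap r/1=553/19328: DF=(1 − 553/19328·(0.988100))/(1+553/19328) = 9447/10000 ≈ 0.944700
step 3 [3y] bond c/1=7/100: DF=(138571/125000 − 7/100·(0.988100+0.944700))/(1+7/100) = 1137/1250 ≈ 0.909600
step 4 [4y] zero: DF = P = 8627/10000 ≈ 0.862700
step 5 [5y] swap r/1=1819/45232: DF=(1 − 1819/45232·(0.988100+0.944700+0.909600+0.862700))/(1+1819/45232) = 8181/10000 ≈ 0.818100
step 6 [6y] bond c/1=11/200: DF=(2161287/2000000 − 11/200·(0.988100+0.944700+0.909600+0.862700+0.818100))/(1+11/200) = 1577/2000 ≈ 0.788500
step 7 [7y] bond c/1=33/400: DF=(507527/400000 − 33/400·(0.988100+0.944700+0.909600+0.862700+0.818100+0.788500))/(1+33/400) = 7673/10000 ≈ 0.767300
step 8 [8y] bond c/1=19/400: DF=(4305471/4000000 − 19/400·(0.988100+0.944700+0.909600+0.862700+0.818100+0.788500+0.767300))/(1+19/400) = 7519/10000 ≈ 0.751900

1 1 9881/10000
2 2 9447/10000
3 3 1137/1250
4 4 8627/10000
5 5 8181/10000
6 6 1577/2000
7 7 7673/10000
8 8 7519/10000
f(4y,5y) = ((8627/10000)/(8181/10000) − 1)/(1) = 446/8181 ≈ 5.4517%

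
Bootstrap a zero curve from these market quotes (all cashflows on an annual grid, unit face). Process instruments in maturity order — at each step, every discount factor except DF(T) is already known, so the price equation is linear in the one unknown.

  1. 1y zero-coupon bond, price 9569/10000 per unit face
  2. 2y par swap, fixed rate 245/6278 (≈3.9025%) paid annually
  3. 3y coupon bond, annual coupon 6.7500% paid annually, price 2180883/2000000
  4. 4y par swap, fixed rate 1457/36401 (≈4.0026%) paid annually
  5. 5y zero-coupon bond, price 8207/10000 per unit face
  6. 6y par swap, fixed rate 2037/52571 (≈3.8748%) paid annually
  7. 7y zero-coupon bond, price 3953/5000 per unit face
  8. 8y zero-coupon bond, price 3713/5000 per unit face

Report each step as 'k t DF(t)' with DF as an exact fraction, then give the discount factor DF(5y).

step 1 [1y] zero: DF = P = 9569/10000 ≈ 0.956900
step 2 [2y] swap r/1=245/6278: DF=(1 − 245/6278·(0.956900))/(1+245/6278) = 1853/2000 ≈ 0.926500
step 3 [3y] bond c/1=27/400: DF=(2180883/2000000 − 27/400·(0.956900+0.926500))/(1+27/400) = 564/625 ≈ 0.902400
step 4 [4y] swap r/1=1457/36401: DF=(1 − 1457/36401·(0.956900+0.926500+0.902400))/(1+1457/36401) = 8543/10000 ≈ 0.854300
step 5 [5y] zero: DF = P = 8207/10000 ≈ 0.820700
step 6 [6y] swap r/1=2037/52571: DF=(1 − 2037/52571·(0.956900+0.926500+0.902400+0.854300+0.820700))/(1+2037/52571) = 7963/10000 ≈ 0.796300
step 7 [7y] zero: DF = P = 3953/5000 ≈ 0.790600
step 8 [8y] zero: DF = P = 3713/5000 ≈ 0.742600

1 1 9569/10000
2 2 1853/2000
3 3 564/625
4 4 8543/10000
5 5 8207/10000
6 6 7963/10000
7 7 3953/5000
8 8 3713/5000
DF(5y) = 8207/10000 ≈ 0.820700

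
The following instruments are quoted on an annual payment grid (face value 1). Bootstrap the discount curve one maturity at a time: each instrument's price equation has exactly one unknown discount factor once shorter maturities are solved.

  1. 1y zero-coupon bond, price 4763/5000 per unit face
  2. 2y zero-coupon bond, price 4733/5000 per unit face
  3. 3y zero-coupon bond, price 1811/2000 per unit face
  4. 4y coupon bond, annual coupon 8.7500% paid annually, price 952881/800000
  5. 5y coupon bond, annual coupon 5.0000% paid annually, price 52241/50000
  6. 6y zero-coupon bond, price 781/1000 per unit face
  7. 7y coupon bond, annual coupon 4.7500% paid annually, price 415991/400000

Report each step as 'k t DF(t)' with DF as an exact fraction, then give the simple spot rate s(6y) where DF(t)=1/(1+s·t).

1 1 4763/5000
2 2 4733/5000
3 3 1811/2000
4 4 1087/1250
5 5 8201/10000
6 6 781/1000
7 7 471/625
s(6y) = (1/(781/1000) − 1)/(6) = 73/1562 ≈ 4.6735%

step 1 [1y] zero: DF = P = 4763/5000 ≈ 0.952600
step 2 [2y] zero: DF = P = 4733/5000 ≈ 0.946600
step 3 [3y] zero: DF = P = 1811/2000 ≈ 0.905500
step 4 [4y] bond c/1=7/80: DF=(952881/800000 − 7/80·(0.952600+0.946600+0.905500))/(1+7/80) = 1087/1250 ≈ 0.869600
step 5 [5y] bond c/1=1/20: DF=(52241/50000 − 1/20·(0.952600+0.946600+0.905500+0.869600))/(1+1/20) = 8201/10000 ≈ 0.820100
step 6 [6y] zero: DF = P = 781/1000 ≈ 0.781000
step 7 [7y] bond c/1=19/400: DF=(415991/400000 − 19/400·(0.952600+0.946600+0.905500+0.869600+0.820100+0.781000))/(1+19/400) = 471/625 ≈ 0.753600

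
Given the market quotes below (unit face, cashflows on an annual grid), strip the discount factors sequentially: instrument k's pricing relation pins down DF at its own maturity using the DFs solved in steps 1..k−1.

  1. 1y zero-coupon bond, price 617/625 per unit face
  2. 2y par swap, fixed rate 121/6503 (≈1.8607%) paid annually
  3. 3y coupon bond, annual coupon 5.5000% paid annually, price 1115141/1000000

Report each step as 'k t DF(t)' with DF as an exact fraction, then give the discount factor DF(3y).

step 1 [1y] zero: DF = P = 617/625 ≈ 0.987200
step 2 [2y] swap r/1=121/6503: DF=(1 − 121/6503·(0.987200))/(1+121/6503) = 9637/10000 ≈ 0.963700
step 3 [3y] bond c/1=11/200: DF=(1115141/1000000 − 11/200·(0.987200+0.963700))/(1+11/200) = 9553/10000 ≈ 0.955300

1 1 617/625
2 2 9637/10000
3 3 9553/10000
DF(3y) = 9553/10000 ≈ 0.955300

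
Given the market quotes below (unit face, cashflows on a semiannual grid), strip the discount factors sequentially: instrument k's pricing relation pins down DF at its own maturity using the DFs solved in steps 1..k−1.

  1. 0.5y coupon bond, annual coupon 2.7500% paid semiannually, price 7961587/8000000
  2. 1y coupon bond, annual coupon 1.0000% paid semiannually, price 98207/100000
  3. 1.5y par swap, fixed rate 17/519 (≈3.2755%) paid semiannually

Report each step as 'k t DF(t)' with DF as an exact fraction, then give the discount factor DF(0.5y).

step 1 [0.5y] bond c/2=11/800: DF=(7961587/8000000 − 11/800·(0))/(1+11/800) = 9817/10000 ≈ 0.981700
step 2 [1y] bond c/2=1/200: DF=(98207/100000 − 1/200·(0.981700))/(1+1/200) = 9723/10000 ≈ 0.972300
step 3 [1.5y] swap r/2=17/1038: DF=(1 − 17/1038·(0.981700+0.972300))/(1+17/1038) = 2381/2500 ≈ 0.952400

1 1/2 9817/10000
2 1 9723/10000
3 3/2 2381/2500
DF(0.5y) = 9817/10000 ≈ 0.981700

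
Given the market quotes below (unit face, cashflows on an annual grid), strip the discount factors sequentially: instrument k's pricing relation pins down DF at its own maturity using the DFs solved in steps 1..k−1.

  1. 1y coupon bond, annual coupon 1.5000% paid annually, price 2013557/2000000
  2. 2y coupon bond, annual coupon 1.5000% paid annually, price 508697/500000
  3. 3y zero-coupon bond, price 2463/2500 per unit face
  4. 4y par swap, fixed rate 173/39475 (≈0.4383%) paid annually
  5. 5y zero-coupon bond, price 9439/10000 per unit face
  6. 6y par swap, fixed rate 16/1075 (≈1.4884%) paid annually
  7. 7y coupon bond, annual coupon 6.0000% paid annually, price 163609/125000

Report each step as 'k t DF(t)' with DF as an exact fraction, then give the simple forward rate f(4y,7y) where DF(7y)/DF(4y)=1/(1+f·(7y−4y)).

1 1 9919/10000
2 2 9877/10000
3 3 2463/2500
4 4 9827/10000
5 5 9439/10000
6 6 571/625
7 7 4531/5000
f(4y,7y) = ((9827/10000)/(4531/5000) − 1)/(3) = 255/9062 ≈ 2.8139%

step 1 [1y] bond c/1=3/200: DF=(2013557/2000000 − 3/200·(0))/(1+3/200) = 9919/10000 ≈ 0.991900
step 2 [2y] bond c/1=3/200: DF=(508697/500000 − 3/200·(0.991900))/(1+3/200) = 9877/10000 ≈ 0.987700
step 3 [3y] zero: DF = P = 2463/2500 ≈ 0.985200
step 4 [4y] swap r/1=173/39475: DF=(1 − 173/39475·(0.991900+0.987700+0.985200))/(1+173/39475) = 9827/10000 ≈ 0.982700
step 5 [5y] zero: DF = P = 9439/10000 ≈ 0.943900
step 6 [6y] swap r/1=16/1075: DF=(1 − 16/1075·(0.991900+0.987700+0.985200+0.982700+0.943900))/(1+16/1075) = 571/625 ≈ 0.913600
step 7 [7y] bond c/1=3/50: DF=(163609/125000 − 3/50·(0.991900+0.987700+0.985200+0.982700+0.943900+0.913600))/(1+3/50) = 4531/5000 ≈ 0.906200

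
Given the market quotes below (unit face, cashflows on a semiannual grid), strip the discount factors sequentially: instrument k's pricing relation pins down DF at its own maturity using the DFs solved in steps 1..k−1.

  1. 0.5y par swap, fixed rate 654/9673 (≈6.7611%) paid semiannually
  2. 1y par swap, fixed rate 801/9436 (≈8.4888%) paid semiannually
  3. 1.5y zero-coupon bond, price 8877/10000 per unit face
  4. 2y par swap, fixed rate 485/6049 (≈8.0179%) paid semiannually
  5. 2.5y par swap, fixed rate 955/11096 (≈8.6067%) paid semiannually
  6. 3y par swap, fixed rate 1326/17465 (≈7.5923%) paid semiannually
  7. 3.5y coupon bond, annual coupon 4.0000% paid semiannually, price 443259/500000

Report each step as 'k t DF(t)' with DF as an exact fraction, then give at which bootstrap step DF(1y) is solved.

step 1 [0.5y] swap r/2=327/9673: DF=(1 − 327/9673·(0))/(1+327/9673) = 9673/10000 ≈ 0.967300
step 2 [1y] swap r/2=801/18872: DF=(1 − 801/18872·(0.967300))/(1+801/18872) = 9199/10000 ≈ 0.919900
step 3 [1.5y] zero: DF = P = 8877/10000 ≈ 0.887700
step 4 [2y] swap r/2=485/12098: DF=(1 − 485/12098·(0.967300+0.919900+0.887700))/(1+485/12098) = 1709/2000 ≈ 0.854500
step 5 [2.5y] swap r/2=955/22192: DF=(1 − 955/22192·(0.967300+0.919900+0.887700+0.854500))/(1+955/22192) = 809/1000 ≈ 0.809000
step 6 [3y] swap r/2=663/17465: DF=(1 − 663/17465·(0.967300+0.919900+0.887700+0.854500+0.809000))/(1+663/17465) = 8011/10000 ≈ 0.801100
step 7 [3.5y] bond c/2=1/50: DF=(443259/500000 − 1/50·(0.967300+0.919900+0.887700+0.854500+0.809000+0.801100))/(1+1/50) = 479/625 ≈ 0.766400

1 1/2 9673/10000
2 1 9199/10000
3 3/2 8877/10000
4 2 1709/2000
5 5/2 809/1000
6 3 8011/10000
7 7/2 479/625
DF(1y) is solved at step 2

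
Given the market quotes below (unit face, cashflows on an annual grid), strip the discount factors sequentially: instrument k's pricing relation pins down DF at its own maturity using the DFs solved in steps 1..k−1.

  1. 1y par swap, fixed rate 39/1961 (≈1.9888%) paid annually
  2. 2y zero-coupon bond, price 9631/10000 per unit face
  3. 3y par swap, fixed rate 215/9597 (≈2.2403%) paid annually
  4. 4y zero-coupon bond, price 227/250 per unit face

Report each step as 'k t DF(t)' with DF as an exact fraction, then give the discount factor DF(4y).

1 1 1961/2000
2 2 9631/10000
3 3 1871/2000
4 4 227/250
DF(4y) = 227/250 ≈ 0.908000

step 1 [1y] swap r/1=39/1961: DF=(1 − 39/1961·(0))/(1+39/1961) = 1961/2000 ≈ 0.980500
step 2 [2y] zero: DF = P = 9631/10000 ≈ 0.963100
step 3 [3y] swap r/1=215/9597: DF=(1 − 215/9597·(0.980500+0.963100))/(1+215/9597) = 1871/2000 ≈ 0.935500
step 4 [4y] zero: DF = P = 227/250 ≈ 0.908000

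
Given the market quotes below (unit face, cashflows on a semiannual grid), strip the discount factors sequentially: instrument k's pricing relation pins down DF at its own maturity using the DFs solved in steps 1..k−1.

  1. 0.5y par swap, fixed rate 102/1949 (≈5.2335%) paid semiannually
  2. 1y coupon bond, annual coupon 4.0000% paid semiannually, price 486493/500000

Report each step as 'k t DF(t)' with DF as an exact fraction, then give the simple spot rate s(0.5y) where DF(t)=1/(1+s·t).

step 1 [0.5y] swap r/2=51/1949: DF=(1 − 51/1949·(0))/(1+51/1949) = 1949/2000 ≈ 0.974500
step 2 [1y] bond c/2=1/50: DF=(486493/500000 − 1/50·(0.974500))/(1+1/50) = 2337/2500 ≈ 0.934800

1 1/2 1949/2000
2 1 2337/2500
s(0.5y) = (1/(1949/2000) − 1)/(1/2) = 102/1949 ≈ 5.2335%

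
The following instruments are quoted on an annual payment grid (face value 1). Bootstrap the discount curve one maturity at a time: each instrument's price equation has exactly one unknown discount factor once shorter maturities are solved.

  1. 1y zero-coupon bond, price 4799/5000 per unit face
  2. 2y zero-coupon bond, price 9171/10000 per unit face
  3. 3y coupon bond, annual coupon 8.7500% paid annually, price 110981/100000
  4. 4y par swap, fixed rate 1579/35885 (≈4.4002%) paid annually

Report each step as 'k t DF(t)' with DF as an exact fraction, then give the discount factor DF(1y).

1 1 4799/5000
2 2 9171/10000
3 3 1739/2000
4 4 8421/10000
DF(1y) = 4799/5000 ≈ 0.959800

step 1 [1y] zero: DF = P = 4799/5000 ≈ 0.959800
step 2 [2y] zero: DF = P = 9171/10000 ≈ 0.917100
step 3 [3y] bond c/1=7/80: DF=(110981/100000 − 7/80·(0.959800+0.917100))/(1+7/80) = 1739/2000 ≈ 0.869500
step 4 [4y] swap r/1=1579/35885: DF=(1 − 1579/35885·(0.959800+0.917100+0.869500))/(1+1579/35885) = 8421/10000 ≈ 0.842100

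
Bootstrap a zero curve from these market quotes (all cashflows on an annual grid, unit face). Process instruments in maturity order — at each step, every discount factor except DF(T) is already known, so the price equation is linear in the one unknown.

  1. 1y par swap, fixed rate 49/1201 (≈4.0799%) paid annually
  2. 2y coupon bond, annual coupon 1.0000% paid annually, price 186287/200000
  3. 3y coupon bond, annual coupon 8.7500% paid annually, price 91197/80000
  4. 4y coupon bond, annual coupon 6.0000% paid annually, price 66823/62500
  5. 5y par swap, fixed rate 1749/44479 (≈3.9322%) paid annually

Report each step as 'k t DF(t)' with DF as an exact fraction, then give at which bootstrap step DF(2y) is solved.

step 1 [1y] swap r/1=49/1201: DF=(1 − 49/1201·(0))/(1+49/1201) = 1201/1250 ≈ 0.960800
step 2 [2y] bond c/1=1/100: DF=(186287/200000 − 1/100·(0.960800))/(1+1/100) = 9127/10000 ≈ 0.912700
step 3 [3y] bond c/1=7/80: DF=(91197/80000 − 7/80·(0.960800+0.912700))/(1+7/80) = 359/400 ≈ 0.897500
step 4 [4y] bond c/1=3/50: DF=(66823/62500 − 3/50·(0.960800+0.912700+0.897500))/(1+3/50) = 4259/5000 ≈ 0.851800
step 5 [5y] swap r/1=1749/44479: DF=(1 − 1749/44479·(0.960800+0.912700+0.897500+0.851800))/(1+1749/44479) = 8251/10000 ≈ 0.825100

1 1 1201/1250
2 2 9127/10000
3 3 359/400
4 4 4259/5000
5 5 8251/10000
DF(2y) is solved at step 2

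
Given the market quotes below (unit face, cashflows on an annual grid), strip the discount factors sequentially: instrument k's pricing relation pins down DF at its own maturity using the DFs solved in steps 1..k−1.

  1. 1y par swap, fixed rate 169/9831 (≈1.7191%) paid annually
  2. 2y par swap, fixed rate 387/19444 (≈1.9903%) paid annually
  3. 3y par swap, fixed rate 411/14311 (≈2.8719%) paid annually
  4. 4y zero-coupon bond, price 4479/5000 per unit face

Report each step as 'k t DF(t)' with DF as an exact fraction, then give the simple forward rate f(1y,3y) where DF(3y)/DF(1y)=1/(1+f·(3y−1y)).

1 1 9831/10000
2 2 9613/10000
3 3 4589/5000
4 4 4479/5000
f(1y,3y) = ((9831/10000)/(4589/5000) − 1)/(2) = 653/18356 ≈ 3.5574%

step 1 [1y] swap r/1=169/9831: DF=(1 − 169/9831·(0))/(1+169/9831) = 9831/10000 ≈ 0.983100
step 2 [2y] swap r/1=387/19444: DF=(1 − 387/19444·(0.983100))/(1+387/19444) = 9613/10000 ≈ 0.961300
step 3 [3y] swap r/1=411/14311: DF=(1 − 411/14311·(0.983100+0.961300))/(1+411/14311) = 4589/5000 ≈ 0.917800
step 4 [4y] zero: DF = P = 4479/5000 ≈ 0.895800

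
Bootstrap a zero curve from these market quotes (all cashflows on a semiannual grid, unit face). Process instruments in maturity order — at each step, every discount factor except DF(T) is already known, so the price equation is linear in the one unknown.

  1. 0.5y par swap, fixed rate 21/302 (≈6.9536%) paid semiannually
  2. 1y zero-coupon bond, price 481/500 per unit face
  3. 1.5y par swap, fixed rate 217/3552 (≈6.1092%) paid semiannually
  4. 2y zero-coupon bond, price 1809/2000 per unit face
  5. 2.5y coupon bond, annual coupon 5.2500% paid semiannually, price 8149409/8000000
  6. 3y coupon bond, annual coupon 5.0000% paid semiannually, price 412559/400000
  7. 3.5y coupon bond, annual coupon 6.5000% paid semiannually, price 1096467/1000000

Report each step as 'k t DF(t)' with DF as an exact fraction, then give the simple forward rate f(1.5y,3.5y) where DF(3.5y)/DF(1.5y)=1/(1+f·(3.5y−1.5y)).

1 1/2 604/625
2 1 481/500
3 3/2 2283/2500
4 2 1809/2000
5 5/2 1121/1250
6 3 893/1000
7 7/2 8877/10000
f(1.5y,3.5y) = ((2283/2500)/(8877/10000) − 1)/(2) = 85/5918 ≈ 1.4363%

step 1 [0.5y] swap r/2=21/604: DF=(1 − 21/604·(0))/(1+21/604) = 604/625 ≈ 0.966400
step 2 [1y] zero: DF = P = 481/500 ≈ 0.962000
step 3 [1.5y] swap r/2=217/7104: DF=(1 − 217/7104·(0.966400+0.962000))/(1+217/7104) = 2283/2500 ≈ 0.913200
step 4 [2y] zero: DF = P = 1809/2000 ≈ 0.904500
step 5 [2.5y] bond c/2=21/800: DF=(8149409/8000000 − 21/800·(0.966400+0.962000+0.913200+0.904500))/(1+21/800) = 1121/1250 ≈ 0.896800
step 6 [3y] bond c/2=1/40: DF=(412559/400000 − 1/40·(0.966400+0.962000+0.913200+0.904500+0.896800))/(1+1/40) = 893/1000 ≈ 0.893000
step 7 [3.5y] bond c/2=13/400: DF=(1096467/1000000 − 13/400·(0.966400+0.962000+0.913200+0.904500+0.896800+0.893000))/(1+13/400) = 8877/10000 ≈ 0.887700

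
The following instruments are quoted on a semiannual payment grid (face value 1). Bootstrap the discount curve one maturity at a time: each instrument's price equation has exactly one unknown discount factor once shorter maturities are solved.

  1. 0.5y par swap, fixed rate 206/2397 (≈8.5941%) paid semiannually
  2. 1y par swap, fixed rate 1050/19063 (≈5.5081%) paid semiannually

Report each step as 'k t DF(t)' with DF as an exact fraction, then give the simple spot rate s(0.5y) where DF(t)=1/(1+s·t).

1 1/2 2397/2500
2 1 379/400
s(0.5y) = (1/(2397/2500) − 1)/(1/2) = 206/2397 ≈ 8.5941%

step 1 [0.5y] swap r/2=103/2397: DF=(1 − 103/2397·(0))/(1+103/2397) = 2397/2500 ≈ 0.958800
step 2 [1y] swap r/2=525/19063: DF=(1 − 525/19063·(0.958800))/(1+525/19063) = 379/400 ≈ 0.947500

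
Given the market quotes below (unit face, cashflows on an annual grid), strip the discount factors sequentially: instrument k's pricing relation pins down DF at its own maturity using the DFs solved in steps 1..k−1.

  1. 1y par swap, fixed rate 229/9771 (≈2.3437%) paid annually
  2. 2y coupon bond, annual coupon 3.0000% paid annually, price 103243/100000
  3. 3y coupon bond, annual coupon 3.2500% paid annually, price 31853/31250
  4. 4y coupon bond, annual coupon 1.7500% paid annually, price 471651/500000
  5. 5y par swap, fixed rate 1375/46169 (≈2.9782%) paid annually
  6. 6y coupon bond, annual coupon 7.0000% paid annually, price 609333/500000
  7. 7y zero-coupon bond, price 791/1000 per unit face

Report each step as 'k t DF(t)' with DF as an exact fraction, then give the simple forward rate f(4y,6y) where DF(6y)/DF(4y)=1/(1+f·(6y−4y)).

1 1 9771/10000
2 2 9739/10000
3 3 4629/5000
4 4 1097/1250
5 5 69/80
6 6 8369/10000
7 7 791/1000
f(4y,6y) = ((1097/1250)/(8369/10000) − 1)/(2) = 407/16738 ≈ 2.4316%

step 1 [1y] swap r/1=229/9771: DF=(1 − 229/9771·(0))/(1+229/9771) = 9771/10000 ≈ 0.977100
step 2 [2y] bond c/1=3/100: DF=(103243/100000 − 3/100·(0.977100))/(1+3/100) = 9739/10000 ≈ 0.973900
step 3 [3y] bond c/1=13/400: DF=(31853/31250 − 13/400·(0.977100+0.973900))/(1+13/400) = 4629/5000 ≈ 0.925800
step 4 [4y] bond c/1=7/400: DF=(471651/500000 − 7/400·(0.977100+0.973900+0.925800))/(1+7/400) = 1097/1250 ≈ 0.877600
step 5 [5y] swap r/1=1375/46169: DF=(1 − 1375/46169·(0.977100+0.973900+0.925800+0.877600))/(1+1375/46169) = 69/80 ≈ 0.862500
step 6 [6y] bond c/1=7/100: DF=(609333/500000 − 7/100·(0.977100+0.973900+0.925800+0.877600+0.862500))/(1+7/100) = 8369/10000 ≈ 0.836900
step 7 [7y] zero: DF = P = 791/1000 ≈ 0.791000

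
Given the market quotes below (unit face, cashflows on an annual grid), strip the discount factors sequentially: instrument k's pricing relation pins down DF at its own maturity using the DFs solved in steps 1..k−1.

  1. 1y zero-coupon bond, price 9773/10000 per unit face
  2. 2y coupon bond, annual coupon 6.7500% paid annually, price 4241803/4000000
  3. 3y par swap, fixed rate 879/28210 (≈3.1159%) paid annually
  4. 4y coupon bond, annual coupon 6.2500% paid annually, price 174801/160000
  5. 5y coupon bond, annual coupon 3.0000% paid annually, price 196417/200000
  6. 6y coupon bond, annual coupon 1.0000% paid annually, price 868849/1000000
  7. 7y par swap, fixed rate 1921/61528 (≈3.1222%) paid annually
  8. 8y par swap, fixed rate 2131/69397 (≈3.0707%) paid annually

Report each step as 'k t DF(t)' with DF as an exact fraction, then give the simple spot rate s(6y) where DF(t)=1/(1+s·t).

step 1 [1y] zero: DF = P = 9773/10000 ≈ 0.977300
step 2 [2y] bond c/1=27/400: DF=(4241803/4000000 − 27/400·(0.977300))/(1+27/400) = 2329/2500 ≈ 0.931600
step 3 [3y] swap r/1=879/28210: DF=(1 − 879/28210·(0.977300+0.931600))/(1+879/28210) = 9121/10000 ≈ 0.912100
step 4 [4y] bond c/1=1/16: DF=(174801/160000 − 1/16·(0.977300+0.931600+0.912100))/(1+1/16) = 8623/10000 ≈ 0.862300
step 5 [5y] bond c/1=3/100: DF=(196417/200000 − 3/100·(0.977300+0.931600+0.912100+0.862300))/(1+3/100) = 4231/5000 ≈ 0.846200
step 6 [6y] bond c/1=1/100: DF=(868849/1000000 − 1/100·(0.977300+0.931600+0.912100+0.862300+0.846200))/(1+1/100) = 4077/5000 ≈ 0.815400
step 7 [7y] swap r/1=1921/61528: DF=(1 − 1921/61528·(0.977300+0.931600+0.912100+0.862300+0.846200+0.815400))/(1+1921/61528) = 8079/10000 ≈ 0.807900
step 8 [8y] swap r/1=2131/69397: DF=(1 − 2131/69397·(0.977300+0.931600+0.912100+0.862300+0.846200+0.815400+0.807900))/(1+2131/69397) = 7869/10000 ≈ 0.786900

1 1 9773/10000
2 2 2329/2500
3 3 9121/10000
4 4 8623/10000
5 5 4231/5000
6 6 4077/5000
7 7 8079/10000
8 8 7869/10000
s(6y) = (1/(4077/5000) − 1)/(6) = 923/24462 ≈ 3.7732%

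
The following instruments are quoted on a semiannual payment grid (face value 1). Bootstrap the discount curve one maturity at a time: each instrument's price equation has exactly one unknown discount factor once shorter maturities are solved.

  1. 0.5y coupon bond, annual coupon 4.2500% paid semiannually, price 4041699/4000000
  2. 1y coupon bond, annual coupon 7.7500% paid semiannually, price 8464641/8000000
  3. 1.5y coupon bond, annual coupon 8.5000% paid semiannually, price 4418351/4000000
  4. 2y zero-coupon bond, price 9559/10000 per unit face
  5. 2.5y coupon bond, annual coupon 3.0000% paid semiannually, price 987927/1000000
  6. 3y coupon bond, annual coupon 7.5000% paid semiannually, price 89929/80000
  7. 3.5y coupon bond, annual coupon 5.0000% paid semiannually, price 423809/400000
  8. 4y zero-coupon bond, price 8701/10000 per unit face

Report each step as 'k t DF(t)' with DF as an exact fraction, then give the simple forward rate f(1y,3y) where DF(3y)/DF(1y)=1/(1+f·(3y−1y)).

1 1/2 4947/5000
2 1 9817/10000
3 3/2 612/625
4 2 9559/10000
5 5/2 2289/2500
6 3 2273/2500
7 7/2 8939/10000
8 4 8701/10000
f(1y,3y) = ((9817/10000)/(2273/2500) − 1)/(2) = 725/18184 ≈ 3.9870%

step 1 [0.5y] bond c/2=17/800: DF=(4041699/4000000 − 17/800·(0))/(1+17/800) = 4947/5000 ≈ 0.989400
step 2 [1y] bond c/2=31/800: DF=(8464641/8000000 − 31/800·(0.989400))/(1+31/800) = 9817/10000 ≈ 0.981700
step 3 [1.5y] bond c/2=17/400: DF=(4418351/4000000 − 17/400·(0.989400+0.981700))/(1+17/400) = 612/625 ≈ 0.979200
step 4 [2y] zero: DF = P = 9559/10000 ≈ 0.955900
step 5 [2.5y] bond c/2=3/200: DF=(987927/1000000 − 3/200·(0.989400+0.981700+0.979200+0.955900))/(1+3/200) = 2289/2500 ≈ 0.915600
step 6 [3y] bond c/2=3/80: DF=(89929/80000 − 3/80·(0.989400+0.981700+0.979200+0.955900+0.915600))/(1+3/80) = 2273/2500 ≈ 0.909200
step 7 [3.5y] bond c/2=1/40: DF=(423809/400000 − 1/40·(0.989400+0.981700+0.979200+0.955900+0.915600+0.909200))/(1+1/40) = 8939/10000 ≈ 0.893900
step 8 [4y] zero: DF = P = 8701/10000 ≈ 0.870100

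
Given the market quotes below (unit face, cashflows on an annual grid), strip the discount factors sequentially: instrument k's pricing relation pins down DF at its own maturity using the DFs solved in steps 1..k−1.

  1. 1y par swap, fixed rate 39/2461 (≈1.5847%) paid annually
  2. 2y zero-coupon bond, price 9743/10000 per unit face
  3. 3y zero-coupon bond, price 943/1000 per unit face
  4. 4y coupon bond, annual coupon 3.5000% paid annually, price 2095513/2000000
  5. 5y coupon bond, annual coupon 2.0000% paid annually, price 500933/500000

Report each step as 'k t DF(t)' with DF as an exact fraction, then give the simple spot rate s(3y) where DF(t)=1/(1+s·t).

1 1 2461/2500
2 2 9743/10000
3 3 943/1000
4 4 4571/5000
5 5 4537/5000
s(3y) = (1/(943/1000) − 1)/(3) = 19/943 ≈ 2.0148%

step 1 [1y] swap r/1=39/2461: DF=(1 − 39/2461·(0))/(1+39/2461) = 2461/2500 ≈ 0.984400
step 2 [2y] zero: DF = P = 9743/10000 ≈ 0.974300
step 3 [3y] zero: DF = P = 943/1000 ≈ 0.943000
step 4 [4y] bond c/1=7/200: DF=(2095513/2000000 − 7/200·(0.984400+0.974300+0.943000))/(1+7/200) = 4571/5000 ≈ 0.914200
step 5 [5y] bond c/1=1/50: DF=(500933/500000 − 1/50·(0.984400+0.974300+0.943000+0.914200))/(1+1/50) = 4537/5000 ≈ 0.907400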